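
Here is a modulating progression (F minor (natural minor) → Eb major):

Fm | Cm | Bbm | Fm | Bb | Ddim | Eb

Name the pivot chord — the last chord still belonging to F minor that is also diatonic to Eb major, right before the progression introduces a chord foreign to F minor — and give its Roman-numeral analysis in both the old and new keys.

Chords diatonic to F minor: Fm, Gdim, Ab, Bbm, Cm, Db, Eb.
Reading the progression, the first chord not in that set is Bb, so the modulation leaves F minor there.
The chord immediately before Bb is Fm, which is diatonic to both keys: i in F minor and ii in Eb major.

Fm — i in F minor, ii in Eb major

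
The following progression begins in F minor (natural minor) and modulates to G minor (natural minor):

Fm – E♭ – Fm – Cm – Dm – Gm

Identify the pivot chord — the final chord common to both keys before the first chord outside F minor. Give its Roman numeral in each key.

Chords diatonic to F minor: Fm, Gdim, A♭, B♭m, Cm, D♭, E♭.
Reading the progression, the first chord not in that set is Dm, so the modulation leaves F minor there.
The chord immediately before Dm is Cm, which is diatonic to both keys: v in F minor and iv in G minor.

Cm — v in F minor, iv in G minor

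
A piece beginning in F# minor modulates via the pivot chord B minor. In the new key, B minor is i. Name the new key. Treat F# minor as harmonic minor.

B minor

The numeral i denotes a minor triad on scale degree 1. With B on degree 1, the tonic of the new key is B.
Degree 1 carries a minor triad in minor keys, so the destination is B minor.
Check: the diatonic triads of B minor (natural minor) are Bm (i), C#dim (ii°), D (III), Em (iv), F#m (v), G (VI), A (VII) — B minor is indeed i.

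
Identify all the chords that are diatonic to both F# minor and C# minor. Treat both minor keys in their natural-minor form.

F#m, A, C#m, E

Triads in F# minor (natural minor): F#m (i), G#dim (ii°), A (III), Bm (iv), C#m (v), D (VI), E (VII).
Triads in C# minor (natural minor): C#m (i), D#dim (ii°), E (III), F#m (iv), G#m (v), A (VI), B (VII).
Shared triads with their functions: F#m (i in F# minor, iv in C# minor); A (III in F# minor, VI in C# minor); C#m (v in F# minor, i in C# minor); E (VII in F# minor, III in C# minor).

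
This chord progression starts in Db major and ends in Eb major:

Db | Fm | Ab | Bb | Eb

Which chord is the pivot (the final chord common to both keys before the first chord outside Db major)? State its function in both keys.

Chords diatonic to Db major: Db, Ebm, Fm, Gb, Ab, Bbm, Cdim.
Reading the progression, the first chord not in that set is Bb, so the modulation leaves Db major there.
The chord immediately before Bb is Ab, which is diatonic to both keys: V in Db major and IV in Eb major.

Ab — V in Db major, IV in Eb major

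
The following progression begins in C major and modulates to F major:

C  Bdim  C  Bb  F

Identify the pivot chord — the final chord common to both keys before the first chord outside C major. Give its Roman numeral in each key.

C — I in C major, V in F major

Chords diatonic to C major: C, Dm, Em, F, G, Am, Bdim.
Reading the progression, the first chord not in that set is Bb, so the modulation leaves C major there.
The chord immediately before Bb is C, which is diatonic to both keys: I in C major and V in F major.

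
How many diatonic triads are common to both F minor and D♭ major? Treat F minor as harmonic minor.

3

Diatonic triads of F minor (harmonic minor): F minor (i), G diminished (ii°), A♭ augmented (III+), B♭ minor (iv), C major (V), D♭ major (VI), E diminished (vii°).
Diatonic triads of D♭ major: D♭ major (I), E♭ minor (ii), F minor (iii), G♭ major (IV), A♭ major (V), B♭ minor (vi), C diminished (vii°).
Matching root and quality in both lists: F minor, B♭ minor, D♭ major.
That gives 3 common triads.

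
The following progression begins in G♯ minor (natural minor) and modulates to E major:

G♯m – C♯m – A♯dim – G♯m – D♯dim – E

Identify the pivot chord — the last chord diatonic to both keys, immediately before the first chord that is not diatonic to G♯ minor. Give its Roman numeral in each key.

Chords diatonic to G♯ minor: G♯m, A♯dim, B, C♯m, D♯m, E, F♯.
Reading the progression, the first chord not in that set is D♯dim, so the modulation leaves G♯ minor there.
The chord immediately before D♯dim is G♯m, which is diatonic to both keys: i in G♯ minor and iii in E major.

G♯m — i in G♯ minor, iii in E major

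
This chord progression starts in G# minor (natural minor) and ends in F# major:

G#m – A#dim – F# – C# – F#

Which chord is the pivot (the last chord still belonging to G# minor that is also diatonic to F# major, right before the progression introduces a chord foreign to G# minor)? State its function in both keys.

Chords diatonic to G# minor: G#m, A#dim, B, C#m, D#m, E, F#.
Reading the progression, the first chord not in that set is C#, so the modulation leaves G# minor there.
The chord immediately before C# is F#, which is diatonic to both keys: VII in G# minor and I in F# major.

F# — VII in G# minor, I in F# major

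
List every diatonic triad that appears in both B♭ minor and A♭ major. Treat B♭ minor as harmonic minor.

B♭m

Triads in B♭ minor (harmonic minor): B♭ minor (i), C diminished (ii°), D♭ augmented (III+), E♭ minor (iv), F major (V), G♭ major (VI), A diminished (vii°).
Triads in A♭ major: A♭ major (I), B♭ minor (ii), C minor (iii), D♭ major (IV), E♭ major (V), F minor (vi), G diminished (vii°).
Shared triads with their functions: B♭ minor (i in B♭ minor, ii in A♭ major).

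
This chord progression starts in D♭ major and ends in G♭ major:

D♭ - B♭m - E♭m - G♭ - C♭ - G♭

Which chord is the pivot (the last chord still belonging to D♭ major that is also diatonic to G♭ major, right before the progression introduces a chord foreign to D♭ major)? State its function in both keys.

G♭ — IV in D♭ major, I in G♭ major

Chords diatonic to D♭ major: D♭, E♭m, Fm, G♭, A♭, B♭m, Cdim.
Reading the progression, the first chord not in that set is C♭, so the modulation leaves D♭ major there.
The chord immediately before C♭ is G♭, which is diatonic to both keys: IV in D♭ major and I in G♭ major.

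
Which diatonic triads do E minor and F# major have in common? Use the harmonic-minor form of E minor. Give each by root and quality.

B

Triads in E minor (harmonic minor): E minor (i), F# diminished (ii°), G augmented (III+), A minor (iv), B major (V), C major (VI), D# diminished (vii°).
Triads in F# major: F# major (I), G# minor (ii), A# minor (iii), B major (IV), C# major (V), D# minor (vi), E# diminished (vii°).
Shared triads with their functions: B major (V in E minor, IV in F# major).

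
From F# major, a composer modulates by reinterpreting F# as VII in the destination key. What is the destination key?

G# minor

The numeral VII denotes a major triad on scale degree 7. With F# on degree 7, the tonic of the new key is G#.
Degree 7 carries a major triad in natural-minor keys, so the destination is G# minor.
Check: the diatonic triads of G# minor (natural minor) are G#m (i), A#dim (ii°), B (III), C#m (iv), D#m (v), E (VI), F# (VII) — F# is indeed VII.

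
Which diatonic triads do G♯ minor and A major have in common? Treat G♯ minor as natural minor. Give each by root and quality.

Triads in G♯ minor (natural minor): G♯m (i), A♯dim (ii°), B (III), C♯m (iv), D♯m (v), E (VI), F♯ (VII).
Triads in A major: A (I), Bm (ii), C♯m (iii), D (IV), E (V), F♯m (vi), G♯dim (vii°).
Shared triads with their functions: C♯m (iv in G♯ minor, iii in A major); E (VI in G♯ minor, V in A major).

C♯m, E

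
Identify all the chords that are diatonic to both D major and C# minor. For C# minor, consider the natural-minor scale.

Triads in D major: D (I), Em (ii), F#m (iii), G (IV), A (V), Bm (vi), C#dim (vii°).
Triads in C# minor (natural minor): C#m (i), D#dim (ii°), E (III), F#m (iv), G#m (v), A (VI), B (VII).
Shared triads with their functions: F#m (iii in D major, iv in C# minor); A (V in D major, VI in C# minor).

F#m, A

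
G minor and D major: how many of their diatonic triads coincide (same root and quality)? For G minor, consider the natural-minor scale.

Diatonic triads of G minor (natural minor): Gm (i), Adim (ii°), Bb (III), Cm (iv), Dm (v), Eb (VI), F (VII).
Diatonic triads of D major: D (I), Em (ii), F#m (iii), G (IV), A (V), Bm (vi), C#dim (vii°).
No triad has the same root and quality in both keys.

0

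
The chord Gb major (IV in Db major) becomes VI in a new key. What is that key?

The numeral VI denotes a major triad on scale degree 6. With Gb on degree 6, the tonic of the new key is Bb.
Degree 6 carries a major triad in minor keys, so the destination is Bb minor.
Check: the diatonic triads of Bb minor (natural minor) are Bbm (i), Cdim (ii°), Db (III), Ebm (iv), Fm (v), Gb (VI), Ab (VII) — Gb major is indeed VI.

Bb minor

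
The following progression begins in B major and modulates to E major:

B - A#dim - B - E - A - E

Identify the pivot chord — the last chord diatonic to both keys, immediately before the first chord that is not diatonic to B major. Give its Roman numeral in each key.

Chords diatonic to B major: B, C#m, D#m, E, F#, G#m, A#dim.
Reading the progression, the first chord not in that set is A, so the modulation leaves B major there.
The chord immediately before A is E, which is diatonic to both keys: IV in B major and I in E major.

E — IV in B major, I in E major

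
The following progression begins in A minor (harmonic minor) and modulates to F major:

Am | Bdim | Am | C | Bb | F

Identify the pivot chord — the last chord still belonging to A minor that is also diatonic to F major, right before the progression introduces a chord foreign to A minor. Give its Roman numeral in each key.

Chords diatonic to A minor: Am, Bdim, Caug, Dm, E, F, G#dim.
Reading the progression, the first chord not in that set is C, so the modulation leaves A minor there.
The chord immediately before C is Am, which is diatonic to both keys: i in A minor and iii in F major.

Am — i in A minor, iii in F major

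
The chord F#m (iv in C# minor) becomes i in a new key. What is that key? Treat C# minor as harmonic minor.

The numeral i denotes a minor triad on scale degree 1. With F# on degree 1, the tonic of the new key is F#.
Degree 1 carries a minor triad in minor keys, so the destination is F# minor.
Check: the diatonic triads of F# minor (natural minor) are F#m (i), G#dim (ii°), A (III), Bm (iv), C#m (v), D (VI), E (VII) — F#m is indeed i.

F# minor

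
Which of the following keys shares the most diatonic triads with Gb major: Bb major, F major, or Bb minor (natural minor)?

Triads of Gb major: Gb (I), Abm (ii), Bbm (iii), Cb (IV), Db (V), Ebm (vi), Fdim (vii°).
Bb major shares 0: none.
F major shares 0: none.
Bb minor (natural minor) shares 4: Gb, Bbm, Db, Ebm.
The most common triads (4) are shared with Bb minor.

Bb minor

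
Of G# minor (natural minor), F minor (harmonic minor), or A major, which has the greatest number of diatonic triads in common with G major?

Triads of G major: G (I), Am (ii), Bm (iii), C (IV), D (V), Em (vi), F#dim (vii°).
G# minor (natural minor) shares 0: none.
F minor (harmonic minor) shares 1: C.
A major shares 2: Bm, D.
The most common triads (2) are shared with A major.

A major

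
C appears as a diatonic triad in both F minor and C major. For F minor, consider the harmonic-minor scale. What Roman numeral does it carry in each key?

V in F minor; I in C major

The scale of F minor (harmonic minor) is F G Ab Bb C Db E; C is degree 5, and the triad built there (C-E-G) is major, so it is V.
The scale of C major is C D E F G A B; C is degree 1, and the triad built there (C-E-G) is major, so it is I.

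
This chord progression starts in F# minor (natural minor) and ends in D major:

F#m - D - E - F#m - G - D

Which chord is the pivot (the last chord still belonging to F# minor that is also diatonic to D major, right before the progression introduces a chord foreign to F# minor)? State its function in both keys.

F#m — i in F# minor, iii in D major

Chords diatonic to F# minor: F#m, G#dim, A, Bm, C#m, D, E.
Reading the progression, the first chord not in that set is G, so the modulation leaves F# minor there.
The chord immediately before G is F#m, which is diatonic to both keys: i in F# minor and iii in D major.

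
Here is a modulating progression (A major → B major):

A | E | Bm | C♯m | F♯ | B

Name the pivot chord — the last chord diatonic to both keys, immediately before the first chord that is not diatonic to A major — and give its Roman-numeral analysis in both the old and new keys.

Chords diatonic to A major: A, Bm, C♯m, D, E, F♯m, G♯dim.
Reading the progression, the first chord not in that set is F♯, so the modulation leaves A major there.
The chord immediately before F♯ is C♯m, which is diatonic to both keys: iii in A major and ii in B major.

C♯m — iii in A major, ii in B major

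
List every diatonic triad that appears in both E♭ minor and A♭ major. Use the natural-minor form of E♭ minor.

B♭m, D♭

Triads in E♭ minor (natural minor): E♭ minor (i), F diminished (ii°), G♭ major (III), A♭ minor (iv), B♭ minor (v), C♭ major (VI), D♭ major (VII).
Triads in A♭ major: A♭ major (I), B♭ minor (ii), C minor (iii), D♭ major (IV), E♭ major (V), F minor (vi), G diminished (vii°).
Shared triads with their functions: B♭ minor (v in E♭ minor, ii in A♭ major); D♭ major (VII in E♭ minor, IV in A♭ major).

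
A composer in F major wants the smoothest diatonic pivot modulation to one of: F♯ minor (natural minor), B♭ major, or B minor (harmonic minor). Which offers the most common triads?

Triads of F major: F major (I), G minor (ii), A minor (iii), B♭ major (IV), C major (V), D minor (vi), E diminished (vii°).
F♯ minor (natural minor) shares 0: none.
B♭ major shares 4: F, Gm, B♭, Dm.
B minor (harmonic minor) shares 0: none.
The most common triads (4) are shared with B♭ major.

B♭ major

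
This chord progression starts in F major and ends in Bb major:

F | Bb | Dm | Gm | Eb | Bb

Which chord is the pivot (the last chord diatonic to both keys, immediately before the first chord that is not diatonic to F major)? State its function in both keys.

Gm — ii in F major, vi in Bb major

Chords diatonic to F major: F, Gm, Am, Bb, C, Dm, Edim.
Reading the progression, the first chord not in that set is Eb, so the modulation leaves F major there.
The chord immediately before Eb is Gm, which is diatonic to both keys: ii in F major and vi in Bb major.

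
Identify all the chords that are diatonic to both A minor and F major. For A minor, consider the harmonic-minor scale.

Triads in A minor (harmonic minor): Am (i), Bdim (ii°), Caug (III+), Dm (iv), E (V), F (VI), G#dim (vii°).
Triads in F major: F (I), Gm (ii), Am (iii), Bb (IV), C (V), Dm (vi), Edim (vii°).
Shared triads with their functions: Am (i in A minor, iii in F major); Dm (iv in A minor, vi in F major); F (VI in A minor, I in F major).

Am, Dm, F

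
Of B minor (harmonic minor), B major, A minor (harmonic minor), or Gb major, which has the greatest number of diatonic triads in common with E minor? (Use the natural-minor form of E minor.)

Triads of E minor (natural minor): Em (i), F#dim (ii°), G (III), Am (iv), Bm (v), C (VI), D (VII).
B minor (harmonic minor) shares 3: Em, G, Bm.
B major shares 0: none.
A minor (harmonic minor) shares 1: Am.
Gb major shares 0: none.
The most common triads (3) are shared with B minor.

B minor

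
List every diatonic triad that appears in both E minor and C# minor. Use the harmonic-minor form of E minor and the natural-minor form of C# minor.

Triads in E minor (harmonic minor): Em (i), F#dim (ii°), Gaug (III+), Am (iv), B (V), C (VI), D#dim (vii°).
Triads in C# minor (natural minor): C#m (i), D#dim (ii°), E (III), F#m (iv), G#m (v), A (VI), B (VII).
Shared triads with their functions: B (V in E minor, VII in C# minor); D#dim (vii° in E minor, ii° in C# minor).

B, D#dim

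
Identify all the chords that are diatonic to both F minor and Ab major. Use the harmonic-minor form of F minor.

Triads in F minor (harmonic minor): Fm (i), Gdim (ii°), Abaug (III+), Bbm (iv), C (V), Db (VI), Edim (vii°).
Triads in Ab major: Ab (I), Bbm (ii), Cm (iii), Db (IV), Eb (V), Fm (vi), Gdim (vii°).
Shared triads with their functions: Fm (i in F minor, vi in Ab major); Gdim (ii° in F minor, vii° in Ab major); Bbm (iv in F minor, ii in Ab major); Db (VI in F minor, IV in Ab major).

Fm, Gdim, Bbm, Db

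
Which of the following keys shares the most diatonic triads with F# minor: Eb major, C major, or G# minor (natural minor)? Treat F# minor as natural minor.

G# minor

Triads of F# minor (natural minor): F#m (i), G#dim (ii°), A (III), Bm (iv), C#m (v), D (VI), E (VII).
Eb major shares 0: none.
C major shares 0: none.
G# minor (natural minor) shares 2: C#m, E.
The most common triads (2) are shared with G# minor.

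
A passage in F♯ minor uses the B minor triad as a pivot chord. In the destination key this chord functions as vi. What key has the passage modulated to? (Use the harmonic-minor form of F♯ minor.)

D major

The numeral vi denotes a minor triad on scale degree 6. With B on degree 6, the tonic of the new key is D.
Degree 6 carries a minor triad in major keys, so the destination is D major.
Check: the diatonic triads of D major are D (I), Em (ii), F♯m (iii), G (IV), A (V), Bm (vi), C♯dim (vii°) — B minor is indeed vi.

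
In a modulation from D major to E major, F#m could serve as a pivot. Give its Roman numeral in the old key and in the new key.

iii in D major; ii in E major

The scale of D major is D E F# G A B C#; F# is degree 3, and the triad built there (F#-A-C#) is minor, so it is iii.
The scale of E major is E F# G# A B C# D#; F# is degree 2, and the triad built there (F#-A-C#) is minor, so it is ii.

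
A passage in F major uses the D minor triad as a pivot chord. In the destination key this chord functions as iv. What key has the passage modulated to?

The numeral iv denotes a minor triad on scale degree 4. With D on degree 4, the tonic of the new key is A.
Degree 4 carries a minor triad in minor keys, so the destination is A minor.
Check: the diatonic triads of A minor (natural minor) are Am (i), Bdim (ii°), C (III), Dm (iv), Em (v), F (VI), G (VII) — D minor is indeed iv.

A minor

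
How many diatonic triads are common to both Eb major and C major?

Diatonic triads of Eb major: Eb (I), Fm (ii), Gm (iii), Ab (IV), Bb (V), Cm (vi), Ddim (vii°).
Diatonic triads of C major: C (I), Dm (ii), Em (iii), F (IV), G (V), Am (vi), Bdim (vii°).
No triad has the same root and quality in both keys.

0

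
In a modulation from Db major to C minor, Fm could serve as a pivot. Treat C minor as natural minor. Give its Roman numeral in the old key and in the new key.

iii in Db major; iv in C minor

The scale of Db major is Db Eb F Gb Ab Bb C; F is degree 3, and the triad built there (F-Ab-C) is minor, so it is iii.
The scale of C minor (natural minor) is C D Eb F G Ab Bb; F is degree 4, and the triad built there (F-Ab-C) is minor, so it is iv.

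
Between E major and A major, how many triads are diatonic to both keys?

4

Diatonic triads of E major: E (I), F♯m (ii), G♯m (iii), A (IV), B (V), C♯m (vi), D♯dim (vii°).
Diatonic triads of A major: A (I), Bm (ii), C♯m (iii), D (IV), E (V), F♯m (vi), G♯dim (vii°).
Matching root and quality in both lists: E, F♯m, A, C♯m.
That gives 4 common triads.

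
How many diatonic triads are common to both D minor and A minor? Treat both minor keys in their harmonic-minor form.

1

Diatonic triads of D minor (harmonic minor): D minor (i), E diminished (ii°), F augmented (III+), G minor (iv), A major (V), B♭ major (VI), C♯ diminished (vii°).
Diatonic triads of A minor (harmonic minor): A minor (i), B diminished (ii°), C augmented (III+), D minor (iv), E major (V), F major (VI), G♯ diminished (vii°).
Matching root and quality in both lists: D minor.
That gives 1 common triad.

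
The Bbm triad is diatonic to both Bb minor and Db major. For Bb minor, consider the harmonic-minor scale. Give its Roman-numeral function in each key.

The scale of Bb minor (harmonic minor) is Bb C Db Eb F Gb A; Bb is degree 1, and the triad built there (Bb-Db-F) is minor, so it is i.
The scale of Db major is Db Eb F Gb Ab Bb C; Bb is degree 6, and the triad built there (Bb-Db-F) is minor, so it is vi.

i in Bb minor; vi in Db major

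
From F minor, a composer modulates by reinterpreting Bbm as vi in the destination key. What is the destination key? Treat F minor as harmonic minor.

The numeral vi denotes a minor triad on scale degree 6. With Bb on degree 6, the tonic of the new key is Db.
Degree 6 carries a minor triad in major keys, so the destination is Db major.
Check: the diatonic triads of Db major are Db (I), Ebm (ii), Fm (iii), Gb (IV), Ab (V), Bbm (vi), Cdim (vii°) — Bbm is indeed vi.

Db major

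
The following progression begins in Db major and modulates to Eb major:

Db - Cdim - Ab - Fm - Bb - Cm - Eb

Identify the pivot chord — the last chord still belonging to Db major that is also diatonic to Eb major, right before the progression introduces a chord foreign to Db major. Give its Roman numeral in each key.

Fm — iii in Db major, ii in Eb major

Chords diatonic to Db major: Db, Ebm, Fm, Gb, Ab, Bbm, Cdim.
Reading the progression, the first chord not in that set is Bb, so the modulation leaves Db major there.
The chord immediately before Bb is Fm, which is diatonic to both keys: iii in Db major and ii in Eb major.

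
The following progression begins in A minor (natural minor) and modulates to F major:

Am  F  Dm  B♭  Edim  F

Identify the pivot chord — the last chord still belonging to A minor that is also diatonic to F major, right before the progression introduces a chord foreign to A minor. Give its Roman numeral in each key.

Chords diatonic to A minor: Am, Bdim, C, Dm, Em, F, G.
Reading the progression, the first chord not in that set is B♭, so the modulation leaves A minor there.
The chord immediately before B♭ is Dm, which is diatonic to both keys: iv in A minor and vi in F major.

Dm — iv in A minor, vi in F major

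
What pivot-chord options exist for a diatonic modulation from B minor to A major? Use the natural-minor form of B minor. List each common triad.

Bm, D, F#m, A

Triads in B minor (natural minor): B minor (i), C# diminished (ii°), D major (III), E minor (iv), F# minor (v), G major (VI), A major (VII).
Triads in A major: A major (I), B minor (ii), C# minor (iii), D major (IV), E major (V), F# minor (vi), G# diminished (vii°).
Shared triads with their functions: B minor (i in B minor, ii in A major); D major (III in B minor, IV in A major); F# minor (v in B minor, vi in A major); A major (VII in B minor, I in A major).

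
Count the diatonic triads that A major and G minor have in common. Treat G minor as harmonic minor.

1

Diatonic triads of A major: A major (I), B minor (ii), C# minor (iii), D major (IV), E major (V), F# minor (vi), G# diminished (vii°).
Diatonic triads of G minor (harmonic minor): G minor (i), A diminished (ii°), Bb augmented (III+), C minor (iv), D major (V), Eb major (VI), F# diminished (vii°).
Matching root and quality in both lists: D major.
That gives 1 common triad.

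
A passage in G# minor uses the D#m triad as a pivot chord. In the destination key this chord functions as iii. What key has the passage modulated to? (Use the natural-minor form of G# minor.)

The numeral iii denotes a minor triad on scale degree 3. With D# on degree 3, the tonic of the new key is B.
Degree 3 carries a minor triad in major keys, so the destination is B major.
Check: the diatonic triads of B major are B (I), C#m (ii), D#m (iii), E (IV), F# (V), G#m (vi), A#dim (vii°) — D#m is indeed iii.

B major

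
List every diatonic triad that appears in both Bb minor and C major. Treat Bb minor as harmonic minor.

Triads in Bb minor (harmonic minor): Bb minor (i), C diminished (ii°), Db augmented (III+), Eb minor (iv), F major (V), Gb major (VI), A diminished (vii°).
Triads in C major: C major (I), D minor (ii), E minor (iii), F major (IV), G major (V), A minor (vi), B diminished (vii°).
Shared triads with their functions: F major (V in Bb minor, IV in C major).

F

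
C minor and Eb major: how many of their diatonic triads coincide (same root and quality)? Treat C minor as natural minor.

7

Diatonic triads of C minor (natural minor): Cm (i), Ddim (ii°), Eb (III), Fm (iv), Gm (v), Ab (VI), Bb (VII).
Diatonic triads of Eb major: Eb (I), Fm (ii), Gm (iii), Ab (IV), Bb (V), Cm (vi), Ddim (vii°).
Matching root and quality in both lists: Cm, Ddim, Eb, Fm, Gm, Ab, Bb.
That gives 7 common triads.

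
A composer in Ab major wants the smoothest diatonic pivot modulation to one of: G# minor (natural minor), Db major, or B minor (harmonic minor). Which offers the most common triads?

Triads of Ab major: Ab major (I), Bb minor (ii), C minor (iii), Db major (IV), Eb major (V), F minor (vi), G diminished (vii°).
G# minor (natural minor) shares 0: none.
Db major shares 4: Ab, Bbm, Db, Fm.
B minor (harmonic minor) shares 0: none.
The most common triads (4) are shared with Db major.

Db major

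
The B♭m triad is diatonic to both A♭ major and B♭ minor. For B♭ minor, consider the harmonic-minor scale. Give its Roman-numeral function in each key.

The scale of A♭ major is A♭ B♭ C D♭ E♭ F G; B♭ is degree 2, and the triad built there (B♭-D♭-F) is minor, so it is ii.
The scale of B♭ minor (harmonic minor) is B♭ C D♭ E♭ F G♭ A; B♭ is degree 1, and the triad built there (B♭-D♭-F) is minor, so it is i.

ii in A♭ major; i in B♭ minor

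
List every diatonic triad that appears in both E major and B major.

Triads in E major: E (I), F#m (ii), G#m (iii), A (IV), B (V), C#m (vi), D#dim (vii°).
Triads in B major: B (I), C#m (ii), D#m (iii), E (IV), F# (V), G#m (vi), A#dim (vii°).
Shared triads with their functions: E (I in E major, IV in B major); G#m (iii in E major, vi in B major); B (V in E major, I in B major); C#m (vi in E major, ii in B major).

E, G#m, B, C#m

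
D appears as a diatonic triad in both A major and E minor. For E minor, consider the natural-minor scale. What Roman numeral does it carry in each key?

The scale of A major is A B C# D E F# G#; D is degree 4, and the triad built there (D-F#-A) is major, so it is IV.
The scale of E minor (natural minor) is E F# G A B C D; D is degree 7, and the triad built there (D-F#-A) is major, so it is VII.

IV in A major; VII in E minor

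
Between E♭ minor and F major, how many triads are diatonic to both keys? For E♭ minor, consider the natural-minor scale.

0

Diatonic triads of E♭ minor (natural minor): E♭m (i), Fdim (ii°), G♭ (III), A♭m (iv), B♭m (v), C♭ (VI), D♭ (VII).
Diatonic triads of F major: F (I), Gm (ii), Am (iii), B♭ (IV), C (V), Dm (vi), Edim (vii°).
No triad has the same root and quality in both keys.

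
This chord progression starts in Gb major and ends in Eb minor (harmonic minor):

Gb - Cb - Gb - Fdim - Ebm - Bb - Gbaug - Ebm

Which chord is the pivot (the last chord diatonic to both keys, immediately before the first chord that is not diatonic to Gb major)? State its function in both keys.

Chords diatonic to Gb major: Gb, Abm, Bbm, Cb, Db, Ebm, Fdim.
Reading the progression, the first chord not in that set is Bb, so the modulation leaves Gb major there.
The chord immediately before Bb is Ebm, which is diatonic to both keys: vi in Gb major and i in Eb minor.

Ebm — vi in Gb major, i in Eb minor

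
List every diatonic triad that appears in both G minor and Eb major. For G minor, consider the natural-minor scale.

Triads in G minor (natural minor): G minor (i), A diminished (ii°), Bb major (III), C minor (iv), D minor (v), Eb major (VI), F major (VII).
Triads in Eb major: Eb major (I), F minor (ii), G minor (iii), Ab major (IV), Bb major (V), C minor (vi), D diminished (vii°).
Shared triads with their functions: G minor (i in G minor, iii in Eb major); Bb major (III in G minor, V in Eb major); C minor (iv in G minor, vi in Eb major); Eb major (VI in G minor, I in Eb major).

Gm, Bb, Cm, Eb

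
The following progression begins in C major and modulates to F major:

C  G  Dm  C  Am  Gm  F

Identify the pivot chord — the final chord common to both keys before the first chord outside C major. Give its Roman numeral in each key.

Am — vi in C major, iii in F major

Chords diatonic to C major: C, Dm, Em, F, G, Am, Bdim.
Reading the progression, the first chord not in that set is Gm, so the modulation leaves C major there.
The chord immediately before Gm is Am, which is diatonic to both keys: vi in C major and iii in F major.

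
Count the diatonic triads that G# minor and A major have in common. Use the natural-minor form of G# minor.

Diatonic triads of G# minor (natural minor): G# minor (i), A# diminished (ii°), B major (III), C# minor (iv), D# minor (v), E major (VI), F# major (VII).
Diatonic triads of A major: A major (I), B minor (ii), C# minor (iii), D major (IV), E major (V), F# minor (vi), G# diminished (vii°).
Matching root and quality in both lists: C# minor, E major.
That gives 2 common triads.

2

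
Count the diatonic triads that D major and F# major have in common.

Diatonic triads of D major: D major (I), E minor (ii), F# minor (iii), G major (IV), A major (V), B minor (vi), C# diminished (vii°).
Diatonic triads of F# major: F# major (I), G# minor (ii), A# minor (iii), B major (IV), C# major (V), D# minor (vi), E# diminished (vii°).
No triad has the same root and quality in both keys.

0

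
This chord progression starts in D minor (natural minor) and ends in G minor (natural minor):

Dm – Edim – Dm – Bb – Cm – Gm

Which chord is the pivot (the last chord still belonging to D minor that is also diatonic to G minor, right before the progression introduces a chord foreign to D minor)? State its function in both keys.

Bb — VI in D minor, III in G minor

Chords diatonic to D minor: Dm, Edim, F, Gm, Am, Bb, C.
Reading the progression, the first chord not in that set is Cm, so the modulation leaves D minor there.
The chord immediately before Cm is Bb, which is diatonic to both keys: VI in D minor and III in G minor.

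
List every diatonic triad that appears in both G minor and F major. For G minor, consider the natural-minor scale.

Gm, Bb, Dm, F

Triads in G minor (natural minor): G minor (i), A diminished (ii°), Bb major (III), C minor (iv), D minor (v), Eb major (VI), F major (VII).
Triads in F major: F major (I), G minor (ii), A minor (iii), Bb major (IV), C major (V), D minor (vi), E diminished (vii°).
Shared triads with their functions: G minor (i in G minor, ii in F major); Bb major (III in G minor, IV in F major); D minor (v in G minor, vi in F major); F major (VII in G minor, I in F major).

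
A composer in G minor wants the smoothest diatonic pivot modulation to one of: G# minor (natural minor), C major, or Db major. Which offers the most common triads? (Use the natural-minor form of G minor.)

Triads of G minor (natural minor): Gm (i), Adim (ii°), Bb (III), Cm (iv), Dm (v), Eb (VI), F (VII).
G# minor (natural minor) shares 0: none.
C major shares 2: Dm, F.
Db major shares 0: none.
The most common triads (2) are shared with C major.

C major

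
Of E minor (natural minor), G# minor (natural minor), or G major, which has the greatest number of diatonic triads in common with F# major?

G# minor

Triads of F# major: F# (I), G#m (ii), A#m (iii), B (IV), C# (V), D#m (vi), E#dim (vii°).
E minor (natural minor) shares 0: none.
G# minor (natural minor) shares 4: F#, G#m, B, D#m.
G major shares 0: none.
The most common triads (4) are shared with G# minor.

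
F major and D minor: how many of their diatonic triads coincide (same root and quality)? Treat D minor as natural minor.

Diatonic triads of F major: F (I), Gm (ii), Am (iii), B♭ (IV), C (V), Dm (vi), Edim (vii°).
Diatonic triads of D minor (natural minor): Dm (i), Edim (ii°), F (III), Gm (iv), Am (v), B♭ (VI), C (VII).
Matching root and quality in both lists: F, Gm, Am, B♭, C, Dm, Edim.
That gives 7 common triads.

7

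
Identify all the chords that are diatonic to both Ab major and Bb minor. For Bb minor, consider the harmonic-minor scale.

Triads in Ab major: Ab (I), Bbm (ii), Cm (iii), Db (IV), Eb (V), Fm (vi), Gdim (vii°).
Triads in Bb minor (harmonic minor): Bbm (i), Cdim (ii°), Dbaug (III+), Ebm (iv), F (V), Gb (VI), Adim (vii°).
Shared triads with their functions: Bbm (ii in Ab major, i in Bb minor).

Bbm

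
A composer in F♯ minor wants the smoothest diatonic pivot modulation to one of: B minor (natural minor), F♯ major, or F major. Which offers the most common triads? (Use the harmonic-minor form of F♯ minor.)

Triads of F♯ minor (harmonic minor): F♯ minor (i), G♯ diminished (ii°), A augmented (III+), B minor (iv), C♯ major (V), D major (VI), E♯ diminished (vii°).
B minor (natural minor) shares 3: F♯m, Bm, D.
F♯ major shares 2: C♯, E♯dim.
F major shares 0: none.
The most common triads (3) are shared with B minor.

B minor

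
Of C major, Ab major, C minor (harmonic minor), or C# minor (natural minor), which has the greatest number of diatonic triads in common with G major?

Triads of G major: G (I), Am (ii), Bm (iii), C (IV), D (V), Em (vi), F#dim (vii°).
C major shares 4: G, Am, C, Em.
Ab major shares 0: none.
C minor (harmonic minor) shares 1: G.
C# minor (natural minor) shares 0: none.
The most common triads (4) are shared with C major.

C major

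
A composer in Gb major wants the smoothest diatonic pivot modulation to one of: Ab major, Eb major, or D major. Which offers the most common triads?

Triads of Gb major: Gb (I), Abm (ii), Bbm (iii), Cb (IV), Db (V), Ebm (vi), Fdim (vii°).
Ab major shares 2: Bbm, Db.
Eb major shares 0: none.
D major shares 0: none.
The most common triads (2) are shared with Ab major.

Ab major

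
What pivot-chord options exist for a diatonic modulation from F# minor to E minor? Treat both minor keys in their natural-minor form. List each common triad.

Triads in F# minor (natural minor): F#m (i), G#dim (ii°), A (III), Bm (iv), C#m (v), D (VI), E (VII).
Triads in E minor (natural minor): Em (i), F#dim (ii°), G (III), Am (iv), Bm (v), C (VI), D (VII).
Shared triads with their functions: Bm (iv in F# minor, v in E minor); D (VI in F# minor, VII in E minor).

Bm, D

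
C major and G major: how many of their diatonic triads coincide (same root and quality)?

4

Diatonic triads of C major: C (I), Dm (ii), Em (iii), F (IV), G (V), Am (vi), Bdim (vii°).
Diatonic triads of G major: G (I), Am (ii), Bm (iii), C (IV), D (V), Em (vi), F♯dim (vii°).
Matching root and quality in both lists: C, Em, G, Am.
That gives 4 common triads.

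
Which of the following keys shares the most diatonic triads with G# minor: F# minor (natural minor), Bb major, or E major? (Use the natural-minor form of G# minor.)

Triads of G# minor (natural minor): G#m (i), A#dim (ii°), B (III), C#m (iv), D#m (v), E (VI), F# (VII).
F# minor (natural minor) shares 2: C#m, E.
Bb major shares 0: none.
E major shares 4: G#m, B, C#m, E.
The most common triads (4) are shared with E major.

E major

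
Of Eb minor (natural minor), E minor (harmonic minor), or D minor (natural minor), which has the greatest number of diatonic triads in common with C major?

D minor

Triads of C major: C major (I), D minor (ii), E minor (iii), F major (IV), G major (V), A minor (vi), B diminished (vii°).
Eb minor (natural minor) shares 0: none.
E minor (harmonic minor) shares 3: C, Em, Am.
D minor (natural minor) shares 4: C, Dm, F, Am.
The most common triads (4) are shared with D minor.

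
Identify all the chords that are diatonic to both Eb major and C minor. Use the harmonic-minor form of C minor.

Fm, Ab, Cm, Ddim

Triads in Eb major: Eb (I), Fm (ii), Gm (iii), Ab (IV), Bb (V), Cm (vi), Ddim (vii°).
Triads in C minor (harmonic minor): Cm (i), Ddim (ii°), Ebaug (III+), Fm (iv), G (V), Ab (VI), Bdim (vii°).
Shared triads with their functions: Fm (ii in Eb major, iv in C minor); Ab (IV in Eb major, VI in C minor); Cm (vi in Eb major, i in C minor); Ddim (vii° in Eb major, ii° in C minor).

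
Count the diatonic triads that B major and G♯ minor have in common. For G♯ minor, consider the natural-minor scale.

Diatonic triads of B major: B major (I), C♯ minor (ii), D♯ minor (iii), E major (IV), F♯ major (V), G♯ minor (vi), A♯ diminished (vii°).
Diatonic triads of G♯ minor (natural minor): G♯ minor (i), A♯ diminished (ii°), B major (III), C♯ minor (iv), D♯ minor (v), E major (VI), F♯ major (VII).
Matching root and quality in both lists: B major, C♯ minor, D♯ minor, E major, F♯ major, G♯ minor, A♯ diminished.
That gives 7 common triads.

7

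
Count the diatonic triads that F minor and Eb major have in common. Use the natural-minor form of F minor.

Diatonic triads of F minor (natural minor): Fm (i), Gdim (ii°), Ab (III), Bbm (iv), Cm (v), Db (VI), Eb (VII).
Diatonic triads of Eb major: Eb (I), Fm (ii), Gm (iii), Ab (IV), Bb (V), Cm (vi), Ddim (vii°).
Matching root and quality in both lists: Fm, Ab, Cm, Eb.
That gives 4 common triads.

4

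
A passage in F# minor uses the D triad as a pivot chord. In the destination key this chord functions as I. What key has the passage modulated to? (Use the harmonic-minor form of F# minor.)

The numeral I denotes a major triad on scale degree 1. With D on degree 1, the tonic of the new key is D.
Degree 1 carries a major triad in major keys, so the destination is D major.
Check: the diatonic triads of D major are D (I), Em (ii), F#m (iii), G (IV), A (V), Bm (vi), C#dim (vii°) — D is indeed I.

D major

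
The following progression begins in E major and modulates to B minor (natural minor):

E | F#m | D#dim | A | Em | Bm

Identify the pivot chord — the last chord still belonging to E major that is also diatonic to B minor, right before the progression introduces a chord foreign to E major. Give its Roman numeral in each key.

Chords diatonic to E major: E, F#m, G#m, A, B, C#m, D#dim.
Reading the progression, the first chord not in that set is Em, so the modulation leaves E major there.
The chord immediately before Em is A, which is diatonic to both keys: IV in E major and VII in B minor.

A — IV in E major, VII in B minor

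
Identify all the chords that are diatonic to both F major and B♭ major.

F, Gm, B♭, Dm

Triads in F major: F major (I), G minor (ii), A minor (iii), B♭ major (IV), C major (V), D minor (vi), E diminished (vii°).
Triads in B♭ major: B♭ major (I), C minor (ii), D minor (iii), E♭ major (IV), F major (V), G minor (vi), A diminished (vii°).
Shared triads with their functions: F major (I in F major, V in B♭ major); G minor (ii in F major, vi in B♭ major); B♭ major (IV in F major, I in B♭ major); D minor (vi in F major, iii in B♭ major).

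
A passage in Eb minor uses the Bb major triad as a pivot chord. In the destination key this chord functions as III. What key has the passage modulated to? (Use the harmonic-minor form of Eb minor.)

The numeral III denotes a major triad on scale degree 3. With Bb on degree 3, the tonic of the new key is G.
Degree 3 carries a major triad in natural-minor keys, so the destination is G minor.
Check: the diatonic triads of G minor (natural minor) are Gm (i), Adim (ii°), Bb (III), Cm (iv), Dm (v), Eb (VI), F (VII) — Bb major is indeed III.

G minor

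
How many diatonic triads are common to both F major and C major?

4

Diatonic triads of F major: F (I), Gm (ii), Am (iii), Bb (IV), C (V), Dm (vi), Edim (vii°).
Diatonic triads of C major: C (I), Dm (ii), Em (iii), F (IV), G (V), Am (vi), Bdim (vii°).
Matching root and quality in both lists: F, Am, C, Dm.
That gives 4 common triads.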